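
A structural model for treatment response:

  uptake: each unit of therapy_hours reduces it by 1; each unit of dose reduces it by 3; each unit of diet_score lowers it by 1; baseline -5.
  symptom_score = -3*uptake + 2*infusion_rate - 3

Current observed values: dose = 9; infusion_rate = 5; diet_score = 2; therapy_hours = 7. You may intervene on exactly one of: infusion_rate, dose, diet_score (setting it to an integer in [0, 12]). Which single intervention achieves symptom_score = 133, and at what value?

Intervening on infusion_rate: symptom_score = 2*infusion_rate + 120. Reaching 133 requires infusion_rate = 13/2, not an integer.
Intervening on dose: symptom_score = 9*dose + 49. Reaching 133 requires dose = 28/3, not an integer.
Intervening on diet_score: with other inputs at their observed values, symptom_score = 3*diet_score + 124. Solving for 133 gives diet_score = 3, within [0, 12].

set diet_score = 3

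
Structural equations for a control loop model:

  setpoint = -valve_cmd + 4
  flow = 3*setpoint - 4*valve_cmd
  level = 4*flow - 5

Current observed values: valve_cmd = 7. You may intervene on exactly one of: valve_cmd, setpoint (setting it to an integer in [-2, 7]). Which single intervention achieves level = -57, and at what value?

set setpoint = 5

Intervening on valve_cmd: level = -28*valve_cmd + 43. Reaching -57 requires valve_cmd = 25/7, not an integer.
Intervening on setpoint: with other inputs at their observed values, level = 12*setpoint - 117. Solving for -57 gives setpoint = 5, within [-2, 7].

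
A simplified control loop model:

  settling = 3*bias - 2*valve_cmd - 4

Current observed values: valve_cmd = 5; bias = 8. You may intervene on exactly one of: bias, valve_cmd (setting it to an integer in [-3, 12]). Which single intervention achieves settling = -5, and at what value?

set bias = 3

Intervening on bias: with other inputs at their observed values, settling = 3*bias - 14. Solving for -5 gives bias = 3, within [-3, 12].
Intervening on valve_cmd: settling = -2*valve_cmd + 20. Reaching -5 requires valve_cmd = 25/2, not an integer.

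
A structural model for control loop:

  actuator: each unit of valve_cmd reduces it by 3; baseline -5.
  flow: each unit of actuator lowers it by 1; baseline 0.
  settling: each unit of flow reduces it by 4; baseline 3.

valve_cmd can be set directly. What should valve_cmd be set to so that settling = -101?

Substituting into the flow equation gives flow = 3*valve_cmd + 5.
This gives settling = -12*valve_cmd - 17.
Solve -12*valve_cmd - 17 = -101: valve_cmd = (-101 + 17) / -12 = 7.

valve_cmd = 7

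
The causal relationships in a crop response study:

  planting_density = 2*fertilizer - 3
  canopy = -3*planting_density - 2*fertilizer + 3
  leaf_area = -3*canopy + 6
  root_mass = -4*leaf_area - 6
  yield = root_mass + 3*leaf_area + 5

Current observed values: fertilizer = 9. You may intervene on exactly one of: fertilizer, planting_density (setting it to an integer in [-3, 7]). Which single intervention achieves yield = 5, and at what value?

set fertilizer = 1

Intervening on fertilizer: with other inputs at their observed values, yield = -24*fertilizer + 29. Solving for 5 gives fertilizer = 1, within [-3, 7].
Intervening on planting_density: yield = -9*planting_density - 52. Reaching 5 requires planting_density = -19/3, not an integer.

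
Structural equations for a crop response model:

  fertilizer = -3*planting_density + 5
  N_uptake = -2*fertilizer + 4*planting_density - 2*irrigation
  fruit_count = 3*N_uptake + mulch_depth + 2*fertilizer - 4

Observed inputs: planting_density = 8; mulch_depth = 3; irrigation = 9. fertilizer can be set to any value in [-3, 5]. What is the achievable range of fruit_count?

21 to 53

Intervening on fertilizer fixes its value directly, overriding its dependence on planting_density.
Substituting into the N_uptake equation gives N_uptake = -2*fertilizer + 14.
Substituting into the fruit_count equation gives fruit_count = -4*fertilizer + 41.
Linear in fertilizer, so extremes are at the endpoints: fertilizer = -3 gives fruit_count = 53; fertilizer = 5 gives fruit_count = 21.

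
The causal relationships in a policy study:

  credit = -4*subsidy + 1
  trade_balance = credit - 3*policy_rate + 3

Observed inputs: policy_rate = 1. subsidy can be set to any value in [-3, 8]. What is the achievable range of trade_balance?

-31 to 13

Substituting into the trade_balance equation gives trade_balance = -4*subsidy + 1.
Linear in subsidy, so extremes are at the endpoints: subsidy = -3 gives trade_balance = 13; subsidy = 8 gives trade_balance = -31.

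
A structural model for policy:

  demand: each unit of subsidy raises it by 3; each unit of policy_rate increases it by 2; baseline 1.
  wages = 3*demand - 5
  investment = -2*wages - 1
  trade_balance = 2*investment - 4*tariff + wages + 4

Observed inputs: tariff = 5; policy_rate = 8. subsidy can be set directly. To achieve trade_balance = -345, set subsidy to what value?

Substituting into the demand equation gives demand = 3*subsidy + 17.
Substituting into the wages equation gives wages = 9*subsidy + 46.
So investment = -18*subsidy - 93.
Substituting into the trade_balance equation gives trade_balance = -27*subsidy - 156.
Solve -27*subsidy - 156 = -345: subsidy = (-345 + 156) / -27 = 7.

subsidy = 7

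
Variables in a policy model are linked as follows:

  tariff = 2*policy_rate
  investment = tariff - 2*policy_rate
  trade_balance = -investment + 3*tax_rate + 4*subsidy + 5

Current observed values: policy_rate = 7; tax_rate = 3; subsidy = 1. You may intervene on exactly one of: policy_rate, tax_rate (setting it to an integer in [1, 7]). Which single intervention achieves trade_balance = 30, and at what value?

Intervening on policy_rate: the paths from policy_rate to trade_balance cancel (net effect zero), leaving trade_balance = 18; 30 is unreachable this way.
Intervening on tax_rate: with other inputs at their observed values, trade_balance = 3*tax_rate + 9. Solving for 30 gives tax_rate = 7, within [1, 7].

set tax_rate = 7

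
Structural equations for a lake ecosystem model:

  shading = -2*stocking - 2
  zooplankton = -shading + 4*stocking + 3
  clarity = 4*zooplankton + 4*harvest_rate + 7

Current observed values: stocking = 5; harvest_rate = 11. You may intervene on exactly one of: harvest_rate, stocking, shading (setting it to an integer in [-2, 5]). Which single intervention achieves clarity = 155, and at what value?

Intervening on harvest_rate: with other inputs at their observed values, clarity = 4*harvest_rate + 147. Solving for 155 gives harvest_rate = 2, within [-2, 5].
Intervening on stocking: clarity = 24*stocking + 71. Reaching 155 requires stocking = 7/2, not an integer.
Intervening on shading: clarity = -4*shading + 143. Reaching 155 requires shading = -3, outside [-2, 5].

set harvest_rate = 2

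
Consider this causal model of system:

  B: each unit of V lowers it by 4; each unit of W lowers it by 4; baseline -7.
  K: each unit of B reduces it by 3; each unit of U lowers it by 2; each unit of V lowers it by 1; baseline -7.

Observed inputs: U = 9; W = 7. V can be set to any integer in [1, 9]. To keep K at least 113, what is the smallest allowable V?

Substituting into the B equation gives B = -4*V - 35.
Substituting into the K equation gives K = 11*V + 80.
Require 11*V + 80 ≥ 113, so V ≥ 3.
The smallest integer in [1, 9] satisfying this is 3.

V = 3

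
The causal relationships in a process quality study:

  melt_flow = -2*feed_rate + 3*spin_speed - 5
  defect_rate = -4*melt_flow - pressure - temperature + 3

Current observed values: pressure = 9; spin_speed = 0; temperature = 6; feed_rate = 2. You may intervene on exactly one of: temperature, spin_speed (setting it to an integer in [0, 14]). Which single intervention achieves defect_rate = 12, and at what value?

Intervening on temperature: defect_rate = -temperature + 30. Reaching 12 requires temperature = 18, outside [0, 14].
Intervening on spin_speed: with other inputs at their observed values, defect_rate = -12*spin_speed + 24. Solving for 12 gives spin_speed = 1, within [0, 14].

set spin_speed = 1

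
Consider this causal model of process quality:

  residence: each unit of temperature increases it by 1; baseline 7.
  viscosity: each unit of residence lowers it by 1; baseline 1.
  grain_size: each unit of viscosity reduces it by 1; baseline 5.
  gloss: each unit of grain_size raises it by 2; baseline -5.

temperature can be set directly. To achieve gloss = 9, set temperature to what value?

temperature = -4

Substituting into the viscosity equation gives viscosity = -temperature - 6.
Substituting into the grain_size equation gives grain_size = temperature + 11.
gloss becomes 2*temperature + 17.
Solve 2*temperature + 17 = 9: temperature = (9 - 17) / 2 = -4.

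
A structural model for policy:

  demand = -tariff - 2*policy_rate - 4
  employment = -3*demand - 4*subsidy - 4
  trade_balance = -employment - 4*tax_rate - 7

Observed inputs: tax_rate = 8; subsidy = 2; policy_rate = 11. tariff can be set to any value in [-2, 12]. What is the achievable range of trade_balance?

-141 to -99

Substituting into the demand equation gives demand = -tariff - 26.
So employment = 3*tariff + 66.
Substituting into the trade_balance equation gives trade_balance = -3*tariff - 105.
Linear in tariff, so extremes are at the endpoints: tariff = -2 gives trade_balance = -99; tariff = 12 gives trade_balance = -141.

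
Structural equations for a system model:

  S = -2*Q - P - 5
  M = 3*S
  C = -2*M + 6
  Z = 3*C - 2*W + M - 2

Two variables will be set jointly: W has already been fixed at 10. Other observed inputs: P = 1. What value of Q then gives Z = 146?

With W held at 10:
Substituting into the S equation gives S = -2*Q - 6.
M becomes -6*Q - 18.
This gives C = 12*Q + 42.
Substituting into the Z equation gives Z = 30*Q + 86.
Solve 30*Q + 86 = 146: Q = (146 - 86) / 30 = 2.

Q = 2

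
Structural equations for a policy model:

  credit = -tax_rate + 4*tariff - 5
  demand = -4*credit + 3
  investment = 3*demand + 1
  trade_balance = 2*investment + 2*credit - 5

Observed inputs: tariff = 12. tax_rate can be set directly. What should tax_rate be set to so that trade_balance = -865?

tax_rate = 3

Substituting into the credit equation gives credit = -tax_rate + 43.
Substituting into the demand equation gives demand = 4*tax_rate - 169.
This gives investment = 12*tax_rate - 506.
trade_balance becomes 22*tax_rate - 931.
Solve 22*tax_rate - 931 = -865: tax_rate = (-865 + 931) / 22 = 3.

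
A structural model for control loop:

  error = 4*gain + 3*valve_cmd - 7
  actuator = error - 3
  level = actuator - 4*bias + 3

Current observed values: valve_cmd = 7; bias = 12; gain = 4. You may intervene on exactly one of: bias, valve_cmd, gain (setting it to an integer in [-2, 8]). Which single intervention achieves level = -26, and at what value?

Intervening on bias: level = -4*bias + 30. Reaching -26 requires bias = 14, outside [-2, 8].
Intervening on valve_cmd: level = 3*valve_cmd - 39. Reaching -26 requires valve_cmd = 13/3, not an integer.
Intervening on gain: with other inputs at their observed values, level = 4*gain - 34. Solving for -26 gives gain = 2, within [-2, 8].

set gain = 2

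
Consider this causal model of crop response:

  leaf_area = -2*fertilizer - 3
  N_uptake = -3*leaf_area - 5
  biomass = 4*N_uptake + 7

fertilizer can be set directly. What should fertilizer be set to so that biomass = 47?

Substituting into the N_uptake equation gives N_uptake = 6*fertilizer + 4.
Substituting into the biomass equation gives biomass = 24*fertilizer + 23.
Solve 24*fertilizer + 23 = 47: fertilizer = (47 - 23) / 24 = 1.

fertilizer = 1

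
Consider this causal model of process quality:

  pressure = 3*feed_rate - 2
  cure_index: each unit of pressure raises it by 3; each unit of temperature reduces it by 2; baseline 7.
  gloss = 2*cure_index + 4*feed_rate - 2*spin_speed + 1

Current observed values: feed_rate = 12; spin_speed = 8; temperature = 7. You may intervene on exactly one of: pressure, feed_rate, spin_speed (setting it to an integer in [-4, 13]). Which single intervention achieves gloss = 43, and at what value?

set pressure = 4

Intervening on pressure: with other inputs at their observed values, gloss = 6*pressure + 19. Solving for 43 gives pressure = 4, within [-4, 13].
Intervening on feed_rate: gloss = 22*feed_rate - 41. Reaching 43 requires feed_rate = 42/11, not an integer.
Intervening on spin_speed: gloss = -2*spin_speed + 239. Reaching 43 requires spin_speed = 98, outside [-4, 13].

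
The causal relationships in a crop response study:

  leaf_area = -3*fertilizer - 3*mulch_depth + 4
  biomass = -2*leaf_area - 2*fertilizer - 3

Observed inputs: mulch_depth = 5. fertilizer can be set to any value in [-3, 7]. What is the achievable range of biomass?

7 to 47

Substituting into the leaf_area equation gives leaf_area = -3*fertilizer - 11.
biomass becomes 4*fertilizer + 19.
Linear in fertilizer, so extremes are at the endpoints: fertilizer = -3 gives biomass = 7; fertilizer = 7 gives biomass = 47.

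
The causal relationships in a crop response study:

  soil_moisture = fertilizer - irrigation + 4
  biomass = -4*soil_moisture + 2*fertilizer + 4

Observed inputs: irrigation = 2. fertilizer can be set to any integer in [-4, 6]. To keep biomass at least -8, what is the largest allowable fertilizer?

Substituting into the soil_moisture equation gives soil_moisture = fertilizer + 2.
biomass becomes -2*fertilizer - 4.
Require -2*fertilizer - 4 ≥ -8, so fertilizer ≤ 2.
The largest integer in [-4, 6] satisfying this is 2.

fertilizer = 2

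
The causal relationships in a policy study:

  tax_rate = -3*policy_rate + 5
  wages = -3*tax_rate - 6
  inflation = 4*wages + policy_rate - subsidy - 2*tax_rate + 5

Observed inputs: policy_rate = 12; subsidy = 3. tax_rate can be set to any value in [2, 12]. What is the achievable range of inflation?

-178 to -38

Intervening on tax_rate fixes its value directly, overriding its dependence on policy_rate.
Substituting into the inflation equation gives inflation = -14*tax_rate - 10.
Linear in tax_rate, so extremes are at the endpoints: tax_rate = 2 gives inflation = -38; tax_rate = 12 gives inflation = -178.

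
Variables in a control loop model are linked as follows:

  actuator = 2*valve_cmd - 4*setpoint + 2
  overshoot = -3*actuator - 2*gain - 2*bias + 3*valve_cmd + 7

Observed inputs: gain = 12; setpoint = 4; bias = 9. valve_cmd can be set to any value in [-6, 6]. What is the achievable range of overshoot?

-11 to 25

Substituting into the actuator equation gives actuator = 2*valve_cmd - 14.
Substituting into the overshoot equation gives overshoot = -3*valve_cmd + 7.
Linear in valve_cmd, so extremes are at the endpoints: valve_cmd = -6 gives overshoot = 25; valve_cmd = 6 gives overshoot = -11.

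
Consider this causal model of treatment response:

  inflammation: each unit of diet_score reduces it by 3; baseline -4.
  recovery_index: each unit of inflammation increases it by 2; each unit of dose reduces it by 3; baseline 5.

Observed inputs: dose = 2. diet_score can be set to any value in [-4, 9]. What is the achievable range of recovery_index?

-63 to 15

Substituting into the recovery_index equation gives recovery_index = -6*diet_score - 9.
Linear in diet_score, so extremes are at the endpoints: diet_score = -4 gives recovery_index = 15; diet_score = 9 gives recovery_index = -63.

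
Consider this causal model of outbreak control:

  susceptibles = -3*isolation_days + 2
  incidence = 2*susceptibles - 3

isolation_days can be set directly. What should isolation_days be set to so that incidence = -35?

Substituting into the incidence equation gives incidence = -6*isolation_days + 1.
Solve -6*isolation_days + 1 = -35: isolation_days = (-35 - 1) / -6 = 6.

isolation_days = 6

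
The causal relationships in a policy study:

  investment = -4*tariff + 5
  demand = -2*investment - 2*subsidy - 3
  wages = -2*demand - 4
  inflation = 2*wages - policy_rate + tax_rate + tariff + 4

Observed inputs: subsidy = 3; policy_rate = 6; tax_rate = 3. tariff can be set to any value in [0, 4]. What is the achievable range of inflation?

-55 to 69

Substituting into the demand equation gives demand = 8*tariff - 19.
Substituting into the wages equation gives wages = -16*tariff + 34.
Substituting into the inflation equation gives inflation = -31*tariff + 69.
Linear in tariff, so extremes are at the endpoints: tariff = 0 gives inflation = 69; tariff = 4 gives inflation = -55.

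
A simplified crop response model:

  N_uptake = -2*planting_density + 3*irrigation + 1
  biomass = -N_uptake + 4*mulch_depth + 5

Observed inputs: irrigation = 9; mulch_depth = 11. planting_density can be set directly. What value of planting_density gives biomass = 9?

planting_density = -6

Substituting into the N_uptake equation gives N_uptake = -2*planting_density + 28.
This gives biomass = 2*planting_density + 21.
Solve 2*planting_density + 21 = 9: planting_density = (9 - 21) / 2 = -6.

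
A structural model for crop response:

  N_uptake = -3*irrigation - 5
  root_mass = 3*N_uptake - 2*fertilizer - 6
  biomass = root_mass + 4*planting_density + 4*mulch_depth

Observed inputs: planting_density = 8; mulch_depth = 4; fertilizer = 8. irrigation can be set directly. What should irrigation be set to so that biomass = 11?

irrigation = 0

Substituting into the root_mass equation gives root_mass = -9*irrigation - 37.
Substituting into the biomass equation gives biomass = -9*irrigation + 11.
Solve -9*irrigation + 11 = 11: irrigation = (11 - 11) / -9 = 0.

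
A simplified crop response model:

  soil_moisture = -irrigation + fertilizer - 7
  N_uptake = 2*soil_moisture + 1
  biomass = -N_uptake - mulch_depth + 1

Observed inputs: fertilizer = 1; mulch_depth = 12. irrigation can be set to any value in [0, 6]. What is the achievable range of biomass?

0 to 12

Substituting into the soil_moisture equation gives soil_moisture = -irrigation - 6.
Substituting into the N_uptake equation gives N_uptake = -2*irrigation - 11.
So biomass = 2*irrigation.
Linear in irrigation, so extremes are at the endpoints: irrigation = 0 gives biomass = 0; irrigation = 6 gives biomass = 12.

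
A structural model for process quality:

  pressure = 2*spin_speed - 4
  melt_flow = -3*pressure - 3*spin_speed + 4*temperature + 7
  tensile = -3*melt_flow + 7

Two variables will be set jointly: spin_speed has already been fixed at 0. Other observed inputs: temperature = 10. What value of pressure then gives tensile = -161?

With spin_speed held at 0:
Intervening on pressure fixes its value directly, overriding its dependence on spin_speed.
Substituting into the melt_flow equation gives melt_flow = -3*pressure + 47.
Substituting into the tensile equation gives tensile = 9*pressure - 134.
Solve 9*pressure - 134 = -161: pressure = (-161 + 134) / 9 = -3.

pressure = -3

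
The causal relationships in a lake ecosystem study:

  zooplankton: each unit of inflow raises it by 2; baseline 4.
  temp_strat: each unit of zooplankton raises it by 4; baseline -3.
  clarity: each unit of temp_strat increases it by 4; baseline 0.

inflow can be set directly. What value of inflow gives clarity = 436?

inflow = 12

Substituting into the temp_strat equation gives temp_strat = 8*inflow + 13.
This gives clarity = 32*inflow + 52.
Solve 32*inflow + 52 = 436: inflow = (436 - 52) / 32 = 12.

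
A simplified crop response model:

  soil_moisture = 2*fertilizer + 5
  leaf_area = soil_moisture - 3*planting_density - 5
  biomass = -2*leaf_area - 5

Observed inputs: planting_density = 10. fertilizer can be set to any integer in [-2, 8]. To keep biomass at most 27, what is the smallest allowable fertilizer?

fertilizer = 7

Substituting into the leaf_area equation gives leaf_area = 2*fertilizer - 30.
Substituting into the biomass equation gives biomass = -4*fertilizer + 55.
Require -4*fertilizer + 55 ≤ 27, so fertilizer ≥ 7.
The smallest integer in [-2, 8] satisfying this is 7.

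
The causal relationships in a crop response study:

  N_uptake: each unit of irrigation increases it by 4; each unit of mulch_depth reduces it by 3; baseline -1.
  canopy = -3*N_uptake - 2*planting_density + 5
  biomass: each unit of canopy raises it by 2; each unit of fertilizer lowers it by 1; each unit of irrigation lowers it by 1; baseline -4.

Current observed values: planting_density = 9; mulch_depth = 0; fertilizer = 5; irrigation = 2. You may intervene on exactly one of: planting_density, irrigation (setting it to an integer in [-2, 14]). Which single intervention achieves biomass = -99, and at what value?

set planting_density = 14

Intervening on planting_density: with other inputs at their observed values, biomass = -4*planting_density - 43. Solving for -99 gives planting_density = 14, within [-2, 14].
Intervening on irrigation: biomass = -25*irrigation - 29. Reaching -99 requires irrigation = 14/5, not an integer.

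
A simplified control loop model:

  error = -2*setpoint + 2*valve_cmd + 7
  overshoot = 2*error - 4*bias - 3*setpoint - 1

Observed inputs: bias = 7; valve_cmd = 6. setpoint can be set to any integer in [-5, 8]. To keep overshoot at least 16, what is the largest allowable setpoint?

setpoint = -1

Substituting into the error equation gives error = -2*setpoint + 19.
So overshoot = -7*setpoint + 9.
Require -7*setpoint + 9 ≥ 16, so setpoint ≤ -1.
The largest integer in [-5, 8] satisfying this is -1.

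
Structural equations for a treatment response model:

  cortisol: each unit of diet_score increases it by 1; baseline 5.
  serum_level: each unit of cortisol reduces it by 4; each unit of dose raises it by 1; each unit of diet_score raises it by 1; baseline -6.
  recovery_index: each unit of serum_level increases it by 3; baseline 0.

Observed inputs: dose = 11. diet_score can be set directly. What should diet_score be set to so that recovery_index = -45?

diet_score = 0

Substituting into the serum_level equation gives serum_level = -3*diet_score - 15.
Substituting into the recovery_index equation gives recovery_index = -9*diet_score - 45.
Solve -9*diet_score - 45 = -45: diet_score = (-45 + 45) / -9 = 0.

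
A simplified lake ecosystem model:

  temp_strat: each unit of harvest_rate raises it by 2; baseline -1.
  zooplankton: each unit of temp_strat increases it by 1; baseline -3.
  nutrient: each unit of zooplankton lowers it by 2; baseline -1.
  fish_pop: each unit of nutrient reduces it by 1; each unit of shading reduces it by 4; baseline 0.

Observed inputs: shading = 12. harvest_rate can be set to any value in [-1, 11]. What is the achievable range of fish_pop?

-59 to -11

Substituting into the zooplankton equation gives zooplankton = 2*harvest_rate - 4.
nutrient becomes -4*harvest_rate + 7.
So fish_pop = 4*harvest_rate - 55.
Linear in harvest_rate, so extremes are at the endpoints: harvest_rate = -1 gives fish_pop = -59; harvest_rate = 11 gives fish_pop = -11.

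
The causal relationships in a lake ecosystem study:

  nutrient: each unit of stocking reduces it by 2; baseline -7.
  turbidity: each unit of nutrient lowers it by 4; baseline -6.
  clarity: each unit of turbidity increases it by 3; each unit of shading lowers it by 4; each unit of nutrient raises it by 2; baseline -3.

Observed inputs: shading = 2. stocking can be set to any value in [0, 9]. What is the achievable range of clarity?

Substituting into the turbidity equation gives turbidity = 8*stocking + 22.
This gives clarity = 20*stocking + 41.
Linear in stocking, so extremes are at the endpoints: stocking = 0 gives clarity = 41; stocking = 9 gives clarity = 221.

41 to 221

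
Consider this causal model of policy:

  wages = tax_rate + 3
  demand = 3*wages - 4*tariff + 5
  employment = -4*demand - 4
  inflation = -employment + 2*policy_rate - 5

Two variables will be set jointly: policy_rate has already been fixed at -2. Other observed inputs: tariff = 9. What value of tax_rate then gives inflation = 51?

tax_rate = 12

With policy_rate held at -2:
Substituting into the demand equation gives demand = 3*tax_rate - 22.
So employment = -12*tax_rate + 84.
This gives inflation = 12*tax_rate - 93.
Solve 12*tax_rate - 93 = 51: tax_rate = (51 + 93) / 12 = 12.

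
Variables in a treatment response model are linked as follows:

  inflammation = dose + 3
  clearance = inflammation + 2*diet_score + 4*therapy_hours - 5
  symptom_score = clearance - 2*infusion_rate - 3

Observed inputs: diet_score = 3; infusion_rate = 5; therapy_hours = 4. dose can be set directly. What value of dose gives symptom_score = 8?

Substituting into the clearance equation gives clearance = dose + 20.
Substituting into the symptom_score equation gives symptom_score = dose + 7.
Solve dose + 7 = 8: dose = (8 - 7) / 1 = 1.

dose = 1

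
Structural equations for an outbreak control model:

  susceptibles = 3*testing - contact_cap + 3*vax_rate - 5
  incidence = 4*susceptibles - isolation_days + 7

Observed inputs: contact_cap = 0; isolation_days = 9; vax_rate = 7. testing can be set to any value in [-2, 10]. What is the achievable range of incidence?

Substituting into the susceptibles equation gives susceptibles = 3*testing + 16.
This gives incidence = 12*testing + 62.
Linear in testing, so extremes are at the endpoints: testing = -2 gives incidence = 38; testing = 10 gives incidence = 182.

38 to 182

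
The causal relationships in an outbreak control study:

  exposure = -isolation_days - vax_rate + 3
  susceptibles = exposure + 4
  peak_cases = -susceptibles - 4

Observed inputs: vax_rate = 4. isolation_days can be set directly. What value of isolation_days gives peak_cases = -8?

Substituting into the exposure equation gives exposure = -isolation_days - 1.
So susceptibles = -isolation_days + 3.
peak_cases becomes isolation_days - 7.
Solve isolation_days - 7 = -8: isolation_days = (-8 + 7) / 1 = -1.

isolation_days = -1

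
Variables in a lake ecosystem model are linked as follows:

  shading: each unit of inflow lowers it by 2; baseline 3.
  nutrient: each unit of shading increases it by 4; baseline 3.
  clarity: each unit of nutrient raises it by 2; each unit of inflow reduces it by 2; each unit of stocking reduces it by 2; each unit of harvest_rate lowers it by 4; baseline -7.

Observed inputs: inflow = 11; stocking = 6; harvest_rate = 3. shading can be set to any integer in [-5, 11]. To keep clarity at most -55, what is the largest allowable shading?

shading = -1

Intervening on shading fixes its value directly, overriding its dependence on inflow.
Substituting into the clarity equation gives clarity = 8*shading - 47.
Require 8*shading - 47 ≤ -55, so shading ≤ -1.
The largest integer in [-5, 11] satisfying this is -1.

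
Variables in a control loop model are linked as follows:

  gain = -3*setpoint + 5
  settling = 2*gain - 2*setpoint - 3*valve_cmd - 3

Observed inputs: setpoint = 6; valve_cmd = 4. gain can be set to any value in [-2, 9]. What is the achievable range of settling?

-31 to -9

Intervening on gain fixes its value directly, overriding its dependence on setpoint.
Substituting into the settling equation gives settling = 2*gain - 27.
Linear in gain, so extremes are at the endpoints: gain = -2 gives settling = -31; gain = 9 gives settling = -9.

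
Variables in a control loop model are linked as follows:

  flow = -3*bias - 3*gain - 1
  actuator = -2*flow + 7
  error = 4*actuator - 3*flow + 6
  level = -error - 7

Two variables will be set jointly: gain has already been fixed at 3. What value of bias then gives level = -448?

bias = 9

With gain held at 3:
Substituting into the flow equation gives flow = -3*bias - 10.
Substituting into the actuator equation gives actuator = 6*bias + 27.
error becomes 33*bias + 144.
This gives level = -33*bias - 151.
Solve -33*bias - 151 = -448: bias = (-448 + 151) / -33 = 9.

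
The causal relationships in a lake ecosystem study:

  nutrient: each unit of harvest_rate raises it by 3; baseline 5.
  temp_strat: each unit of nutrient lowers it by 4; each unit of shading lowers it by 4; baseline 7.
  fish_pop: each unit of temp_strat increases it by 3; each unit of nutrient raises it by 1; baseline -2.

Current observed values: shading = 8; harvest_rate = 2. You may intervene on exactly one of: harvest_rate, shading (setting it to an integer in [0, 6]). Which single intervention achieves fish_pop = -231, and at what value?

set harvest_rate = 3

Intervening on harvest_rate: with other inputs at their observed values, fish_pop = -33*harvest_rate - 132. Solving for -231 gives harvest_rate = 3, within [0, 6].
Intervening on shading: fish_pop = -12*shading - 102. Reaching -231 requires shading = 43/4, not an integer.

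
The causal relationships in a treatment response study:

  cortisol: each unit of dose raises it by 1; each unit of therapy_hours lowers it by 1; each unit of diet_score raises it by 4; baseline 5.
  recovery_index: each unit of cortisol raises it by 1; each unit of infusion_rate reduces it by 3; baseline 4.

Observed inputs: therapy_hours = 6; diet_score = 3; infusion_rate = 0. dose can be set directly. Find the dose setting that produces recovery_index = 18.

Substituting into the cortisol equation gives cortisol = dose + 11.
So recovery_index = dose + 15.
Solve dose + 15 = 18: dose = (18 - 15) / 1 = 3.

dose = 3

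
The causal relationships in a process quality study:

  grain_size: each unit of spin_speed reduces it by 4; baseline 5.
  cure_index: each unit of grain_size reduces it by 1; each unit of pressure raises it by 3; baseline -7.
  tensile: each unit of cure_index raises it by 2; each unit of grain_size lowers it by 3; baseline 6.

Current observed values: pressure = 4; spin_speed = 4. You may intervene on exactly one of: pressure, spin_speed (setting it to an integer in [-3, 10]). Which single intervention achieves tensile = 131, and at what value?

set spin_speed = 7

Intervening on pressure: tensile = 6*pressure + 47. Reaching 131 requires pressure = 14, outside [-3, 10].
Intervening on spin_speed: with other inputs at their observed values, tensile = 20*spin_speed - 9. Solving for 131 gives spin_speed = 7, within [-3, 10].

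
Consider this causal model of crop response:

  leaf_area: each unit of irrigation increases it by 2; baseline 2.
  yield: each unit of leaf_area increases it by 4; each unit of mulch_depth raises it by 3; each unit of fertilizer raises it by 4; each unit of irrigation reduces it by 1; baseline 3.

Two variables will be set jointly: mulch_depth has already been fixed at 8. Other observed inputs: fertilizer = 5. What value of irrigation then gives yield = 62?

irrigation = 1

With mulch_depth held at 8:
Substituting into the yield equation gives yield = 7*irrigation + 55.
Solve 7*irrigation + 55 = 62: irrigation = (62 - 55) / 7 = 1.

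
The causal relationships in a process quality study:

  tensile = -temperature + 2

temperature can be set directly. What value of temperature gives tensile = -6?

Solve -temperature + 2 = -6: temperature = (-6 - 2) / -1 = 8.

temperature = 8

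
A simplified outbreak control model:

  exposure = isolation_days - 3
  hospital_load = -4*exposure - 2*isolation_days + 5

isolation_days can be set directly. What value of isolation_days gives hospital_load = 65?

isolation_days = -8

Substituting into the hospital_load equation gives hospital_load = -6*isolation_days + 17.
Solve -6*isolation_days + 17 = 65: isolation_days = (65 - 17) / -6 = -8.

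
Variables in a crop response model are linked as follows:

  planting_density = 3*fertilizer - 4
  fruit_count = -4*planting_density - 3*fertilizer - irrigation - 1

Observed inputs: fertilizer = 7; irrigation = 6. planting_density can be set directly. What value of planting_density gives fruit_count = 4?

planting_density = -8

Intervening on planting_density fixes its value directly, overriding its dependence on fertilizer.
Substituting into the fruit_count equation gives fruit_count = -4*planting_density - 28.
Solve -4*planting_density - 28 = 4: planting_density = (4 + 28) / -4 = -8.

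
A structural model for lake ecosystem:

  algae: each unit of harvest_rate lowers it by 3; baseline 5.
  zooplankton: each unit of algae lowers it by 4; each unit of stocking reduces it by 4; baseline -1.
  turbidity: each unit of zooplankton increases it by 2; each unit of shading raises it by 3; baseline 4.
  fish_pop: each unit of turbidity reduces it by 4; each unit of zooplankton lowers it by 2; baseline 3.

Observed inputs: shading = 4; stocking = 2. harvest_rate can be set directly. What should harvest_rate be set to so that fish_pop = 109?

Substituting into the zooplankton equation gives zooplankton = 12*harvest_rate - 29.
Substituting into the turbidity equation gives turbidity = 24*harvest_rate - 42.
So fish_pop = -120*harvest_rate + 229.
Solve -120*harvest_rate + 229 = 109: harvest_rate = (109 - 229) / -120 = 1.

harvest_rate = 1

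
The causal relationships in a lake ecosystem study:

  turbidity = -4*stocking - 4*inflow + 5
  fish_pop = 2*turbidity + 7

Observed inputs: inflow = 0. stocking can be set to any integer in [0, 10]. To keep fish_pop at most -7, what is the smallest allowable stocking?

Substituting into the turbidity equation gives turbidity = -4*stocking + 5.
Substituting into the fish_pop equation gives fish_pop = -8*stocking + 17.
Require -8*stocking + 17 ≤ -7, so stocking ≥ 3.
The smallest integer in [0, 10] satisfying this is 3.

stocking = 3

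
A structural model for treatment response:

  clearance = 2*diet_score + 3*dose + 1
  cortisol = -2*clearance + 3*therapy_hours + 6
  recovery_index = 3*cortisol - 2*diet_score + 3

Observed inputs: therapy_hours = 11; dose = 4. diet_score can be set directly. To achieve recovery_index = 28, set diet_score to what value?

diet_score = 1

Substituting into the clearance equation gives clearance = 2*diet_score + 13.
cortisol becomes -4*diet_score + 13.
This gives recovery_index = -14*diet_score + 42.
Solve -14*diet_score + 42 = 28: diet_score = (28 - 42) / -14 = 1.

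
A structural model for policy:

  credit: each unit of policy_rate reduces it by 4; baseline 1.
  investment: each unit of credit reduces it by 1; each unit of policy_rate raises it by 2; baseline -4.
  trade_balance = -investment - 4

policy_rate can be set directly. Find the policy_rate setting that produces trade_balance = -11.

Substituting into the investment equation gives investment = 6*policy_rate - 5.
Substituting into the trade_balance equation gives trade_balance = -6*policy_rate + 1.
Solve -6*policy_rate + 1 = -11: policy_rate = (-11 - 1) / -6 = 2.

policy_rate = 2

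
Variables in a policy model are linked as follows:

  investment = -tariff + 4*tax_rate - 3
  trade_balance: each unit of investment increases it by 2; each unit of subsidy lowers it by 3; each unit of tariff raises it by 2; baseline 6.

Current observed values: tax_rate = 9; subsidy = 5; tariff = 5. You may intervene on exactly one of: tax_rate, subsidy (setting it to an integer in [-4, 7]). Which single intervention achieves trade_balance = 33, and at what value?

Intervening on tax_rate: with other inputs at their observed values, trade_balance = 8*tax_rate - 15. Solving for 33 gives tax_rate = 6, within [-4, 7].
Intervening on subsidy: trade_balance = -3*subsidy + 72. Reaching 33 requires subsidy = 13, outside [-4, 7].

set tax_rate = 6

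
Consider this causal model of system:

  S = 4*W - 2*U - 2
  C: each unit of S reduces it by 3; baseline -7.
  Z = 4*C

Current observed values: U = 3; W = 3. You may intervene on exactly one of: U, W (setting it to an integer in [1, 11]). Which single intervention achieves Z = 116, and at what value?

set U = 11

Intervening on U: with other inputs at their observed values, Z = 24*U - 148. Solving for 116 gives U = 11, within [1, 11].
Intervening on W: Z = -48*W + 68. Reaching 116 requires W = -1, outside [1, 11].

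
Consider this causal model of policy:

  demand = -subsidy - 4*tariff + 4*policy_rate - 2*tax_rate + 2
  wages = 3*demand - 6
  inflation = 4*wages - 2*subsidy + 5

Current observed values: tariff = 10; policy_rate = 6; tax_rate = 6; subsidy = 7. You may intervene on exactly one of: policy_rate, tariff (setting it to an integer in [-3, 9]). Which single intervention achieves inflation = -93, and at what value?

Intervening on policy_rate: inflation = 48*policy_rate - 717. Reaching -93 requires policy_rate = 13, outside [-3, 9].
Intervening on tariff: with other inputs at their observed values, inflation = -48*tariff + 51. Solving for -93 gives tariff = 3, within [-3, 9].

set tariff = 3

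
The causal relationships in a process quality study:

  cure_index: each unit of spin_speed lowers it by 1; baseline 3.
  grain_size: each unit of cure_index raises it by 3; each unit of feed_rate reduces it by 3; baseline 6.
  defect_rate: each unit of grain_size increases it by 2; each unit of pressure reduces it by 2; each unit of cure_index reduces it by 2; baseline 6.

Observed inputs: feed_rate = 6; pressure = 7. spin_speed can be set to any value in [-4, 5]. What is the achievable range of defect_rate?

-40 to -4

Substituting into the grain_size equation gives grain_size = -3*spin_speed - 3.
This gives defect_rate = -4*spin_speed - 20.
Linear in spin_speed, so extremes are at the endpoints: spin_speed = -4 gives defect_rate = -4; spin_speed = 5 gives defect_rate = -40.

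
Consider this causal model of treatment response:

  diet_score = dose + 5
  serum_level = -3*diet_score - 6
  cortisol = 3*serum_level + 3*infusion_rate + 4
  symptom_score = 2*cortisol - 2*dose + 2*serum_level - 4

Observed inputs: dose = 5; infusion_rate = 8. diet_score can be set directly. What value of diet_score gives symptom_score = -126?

Intervening on diet_score fixes its value directly, overriding its dependence on dose.
Substituting into the cortisol equation gives cortisol = -9*diet_score + 10.
symptom_score becomes -24*diet_score - 6.
Solve -24*diet_score - 6 = -126: diet_score = (-126 + 6) / -24 = 5.

diet_score = 5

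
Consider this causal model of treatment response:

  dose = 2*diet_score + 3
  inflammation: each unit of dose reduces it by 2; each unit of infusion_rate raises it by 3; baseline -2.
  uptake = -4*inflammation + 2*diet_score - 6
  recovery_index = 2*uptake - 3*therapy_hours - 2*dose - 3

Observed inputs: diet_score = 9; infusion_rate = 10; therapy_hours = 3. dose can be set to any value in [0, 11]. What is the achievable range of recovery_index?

-212 to -58

Intervening on dose fixes its value directly, overriding its dependence on diet_score.
Substituting into the inflammation equation gives inflammation = -2*dose + 28.
Substituting into the uptake equation gives uptake = 8*dose - 100.
So recovery_index = 14*dose - 212.
Linear in dose, so extremes are at the endpoints: dose = 0 gives recovery_index = -212; dose = 11 gives recovery_index = -58.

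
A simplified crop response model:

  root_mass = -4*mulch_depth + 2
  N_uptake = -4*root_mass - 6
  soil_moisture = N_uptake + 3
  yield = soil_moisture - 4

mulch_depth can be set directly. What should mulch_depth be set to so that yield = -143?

mulch_depth = -8

Substituting into the N_uptake equation gives N_uptake = 16*mulch_depth - 14.
Substituting into the soil_moisture equation gives soil_moisture = 16*mulch_depth - 11.
So yield = 16*mulch_depth - 15.
Solve 16*mulch_depth - 15 = -143: mulch_depth = (-143 + 15) / 16 = -8.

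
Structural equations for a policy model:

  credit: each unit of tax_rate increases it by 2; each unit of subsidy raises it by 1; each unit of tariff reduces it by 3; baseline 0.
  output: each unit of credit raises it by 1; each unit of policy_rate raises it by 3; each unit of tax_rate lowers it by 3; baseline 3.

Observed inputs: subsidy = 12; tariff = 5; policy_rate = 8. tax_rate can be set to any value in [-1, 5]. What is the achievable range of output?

Substituting into the credit equation gives credit = 2*tax_rate - 3.
This gives output = -tax_rate + 24.
Linear in tax_rate, so extremes are at the endpoints: tax_rate = -1 gives output = 25; tax_rate = 5 gives output = 19.

19 to 25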